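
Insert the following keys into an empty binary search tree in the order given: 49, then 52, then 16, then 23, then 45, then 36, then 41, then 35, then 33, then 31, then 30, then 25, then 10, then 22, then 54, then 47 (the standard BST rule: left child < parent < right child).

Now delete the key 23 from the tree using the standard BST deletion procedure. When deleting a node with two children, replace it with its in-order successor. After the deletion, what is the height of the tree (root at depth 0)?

8

Resulting structure (node: left, right):
  49: L=16, R=52
  52: L=–, R=54
  16: L=10, R=23
  23: L=22, R=45
  45: L=36, R=47
  36: L=35, R=41
  41: L=–, R=–
  35: L=33, R=–
  33: L=31, R=–
  31: L=30, R=–
  30: L=25, R=–
  25: L=–, R=–
  10: L=–, R=–
  22: L=–, R=–
  54: L=–, R=–
  47: L=–, R=–

Delete 23 (two children — replace with in-order successor).
After deletion, deepest node is 30 at depth 8.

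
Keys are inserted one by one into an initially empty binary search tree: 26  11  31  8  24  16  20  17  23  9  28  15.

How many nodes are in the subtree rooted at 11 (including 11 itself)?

Insert 26: tree is empty, so 26 becomes the root.
Insert 11: 11 < 26 → go left. Place as left child of 26.
Insert 31: 31 > 26 → go right. Place as right child of 26.
Insert 8: 8 < 26 → go left; 8 < 11 → go left. Place as left child of 11.
Insert 24: 24 < 26 → go left; 24 > 11 → go right. Place as right child of 11.
Insert 16: 16 < 26 → go left; 16 > 11 → go right; 16 < 24 → go left. Place as left child of 24.
Insert 20: 20 < 26 → go left; 20 > 11 → go right; 20 < 24 → go left; 20 > 16 → go right. Place as right child of 16.
Insert 17: 17 < 26 → go left; 17 > 11 → go right; 17 < 24 → go left; 17 > 16 → go right; 17 < 20 → go left. Place as left child of 20.
Insert 23: 23 < 26 → go left; 23 > 11 → go right; 23 < 24 → go left; 23 > 16 → go right; 23 > 20 → go right. Place as right child of 20.
Insert 9: 9 < 26 → go left; 9 < 11 → go left; 9 > 8 → go right. Place as right child of 8.
Insert 28: 28 > 26 → go right; 28 < 31 → go left. Place as left child of 31.
Insert 15: 15 < 26 → go left; 15 > 11 → go right; 15 < 24 → go left; 15 < 16 → go left. Place as left child of 16.

Subtree rooted at 11 contains: 11, 8, 9, 24, 16, 15, 20, 17, 23 — 9 nodes.

9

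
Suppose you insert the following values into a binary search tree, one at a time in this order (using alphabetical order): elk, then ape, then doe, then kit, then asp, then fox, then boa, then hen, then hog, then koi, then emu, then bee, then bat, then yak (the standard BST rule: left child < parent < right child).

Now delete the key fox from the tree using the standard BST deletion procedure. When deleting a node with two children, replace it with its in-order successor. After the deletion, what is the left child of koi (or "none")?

elk: root
ape: left child of elk (depth 1)
doe: right child of ape (depth 2)
kit: right child of elk (depth 1)
asp: left child of doe (depth 3)
fox: left child of kit (depth 2)
boa: right child of asp (depth 4)
hen: right child of fox (depth 3)
hog: right child of hen (depth 4)
koi: right child of kit (depth 2)
emu: left child of fox (depth 3)
bee: left child of boa (depth 5)
bat: left child of bee (depth 6)
yak: right child of koi (depth 3)

Delete fox (two children — replace with in-order successor).
After deletion, koi's left child: none.

none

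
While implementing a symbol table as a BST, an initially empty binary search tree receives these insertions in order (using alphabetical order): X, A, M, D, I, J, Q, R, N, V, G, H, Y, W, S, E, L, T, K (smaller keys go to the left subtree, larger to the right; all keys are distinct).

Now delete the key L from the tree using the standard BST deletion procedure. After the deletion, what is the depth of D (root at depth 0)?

Insert X: tree is empty, so X becomes the root.
Insert A: A < X → go left. Place as left child of X.
Insert M: M < X → go left; M > A → go right. Place as right child of A.
Insert D: D < X → go left; D > A → go right; D < M → go left. Place as left child of M.
Insert I: I < X → go left; I > A → go right; I < M → go left; I > D → go right. Place as right child of D.
Insert J: J < X → go left; J > A → go right; J < M → go left; J > D → go right; J > I → go right. Place as right child of I.
Insert Q: Q < X → go left; Q > A → go right; Q > M → go right. Place as right child of M.
Insert R: R < X → go left; R > A → go right; R > M → go right; R > Q → go right. Place as right child of Q.
Insert N: N < X → go left; N > A → go right; N > M → go right; N < Q → go left. Place as left child of Q.
Insert V: V < X → go left; V > A → go right; V > M → go right; V > Q → go right; V > R → go right. Place as right child of R.
Insert G: G < X → go left; G > A → go right; G < M → go left; G > D → go right; G < I → go left. Place as left child of I.
Insert H: H < X → go left; H > A → go right; H < M → go left; H > D → go right; H < I → go left; H > G → go right. Place as right child of G.
Insert Y: Y > X → go right. Place as right child of X.
Insert W: W < X → go left; W > A → go right; W > M → go right; W > Q → go right; W > R → go right; W > V → go right. Place as right child of V.
Insert S: S < X → go left; S > A → go right; S > M → go right; S > Q → go right; S > R → go right; S < V → go left. Place as left child of V.
Insert E: E < X → go left; E > A → go right; E < M → go left; E > D → go right; E < I → go left; E < G → go left. Place as left child of G.
Insert L: L < X → go left; L > A → go right; L < M → go left; L > D → go right; L > I → go right; L > J → go right. Place as right child of J.
Insert T: T < X → go left; T > A → go right; T > M → go right; T > Q → go right; T > R → go right; T < V → go left; T > S → go right. Place as right child of S.
Insert K: K < X → go left; K > A → go right; K < M → go left; K > D → go right; K > I → go right; K > J → go right; K < L → go left. Place as left child of L.

Delete L (at most one child — splice it out).
After deletion, path to D: X → A → M → D.

3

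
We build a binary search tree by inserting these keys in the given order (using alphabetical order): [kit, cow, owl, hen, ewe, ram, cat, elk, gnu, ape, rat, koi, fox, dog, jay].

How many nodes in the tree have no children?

kit: root
cow: left child of kit (depth 1)
owl: right child of kit (depth 1)
hen: right child of cow (depth 2)
ewe: left child of hen (depth 3)
ram: right child of owl (depth 2)
cat: left child of cow (depth 2)
elk: left child of ewe (depth 4)
gnu: right child of ewe (depth 4)
ape: left child of cat (depth 3)
rat: right child of ram (depth 3)
koi: left child of owl (depth 2)
fox: left child of gnu (depth 5)
dog: left child of elk (depth 5)
jay: right child of hen (depth 3)

Leaves: ape, dog, fox, jay, koi, rat — 6 in total.

6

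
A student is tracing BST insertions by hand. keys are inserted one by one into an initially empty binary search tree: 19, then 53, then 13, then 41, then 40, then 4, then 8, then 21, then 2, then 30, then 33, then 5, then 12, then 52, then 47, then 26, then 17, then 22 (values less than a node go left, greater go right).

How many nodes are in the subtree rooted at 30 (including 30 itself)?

19: root
53: right child of 19 (depth 1)
13: left child of 19 (depth 1)
41: left child of 53 (depth 2)
40: left child of 41 (depth 3)
4: left child of 13 (depth 2)
8: right child of 4 (depth 3)
21: left child of 40 (depth 4)
2: left child of 4 (depth 3)
30: right child of 21 (depth 5)
33: right child of 30 (depth 6)
5: left child of 8 (depth 4)
12: right child of 8 (depth 4)
52: right child of 41 (depth 3)
47: left child of 52 (depth 4)
26: left child of 30 (depth 6)
17: right child of 13 (depth 2)
22: left child of 26 (depth 7)

Subtree rooted at 30 contains: 30, 26, 22, 33 — 4 nodes.

4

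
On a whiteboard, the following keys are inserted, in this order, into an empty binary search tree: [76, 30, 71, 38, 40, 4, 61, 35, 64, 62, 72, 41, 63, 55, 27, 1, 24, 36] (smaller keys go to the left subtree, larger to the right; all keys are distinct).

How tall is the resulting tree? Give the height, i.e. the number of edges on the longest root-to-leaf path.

Resulting structure (node: left, right):
  76: L=30, R=–
  30: L=4, R=71
  71: L=38, R=72
  38: L=35, R=40
  40: L=–, R=61
  4: L=1, R=27
  61: L=41, R=64
  35: L=–, R=36
  64: L=62, R=–
  62: L=–, R=63
  72: L=–, R=–
  41: L=–, R=55
  63: L=–, R=–
  55: L=–, R=–
  27: L=24, R=–
  1: L=–, R=–
  24: L=–, R=–
  36: L=–, R=–

The deepest node is 63 at depth 8.

8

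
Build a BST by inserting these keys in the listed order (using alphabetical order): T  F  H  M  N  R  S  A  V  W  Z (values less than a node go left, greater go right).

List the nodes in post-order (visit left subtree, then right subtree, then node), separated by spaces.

T: root
F: left child of T (depth 1)
H: right child of F (depth 2)
M: right child of H (depth 3)
N: right child of M (depth 4)
R: right child of N (depth 5)
S: right child of R (depth 6)
A: left child of F (depth 2)
V: right child of T (depth 1)
W: right child of V (depth 2)
Z: right child of W (depth 3)

A S R N M H F Z W V T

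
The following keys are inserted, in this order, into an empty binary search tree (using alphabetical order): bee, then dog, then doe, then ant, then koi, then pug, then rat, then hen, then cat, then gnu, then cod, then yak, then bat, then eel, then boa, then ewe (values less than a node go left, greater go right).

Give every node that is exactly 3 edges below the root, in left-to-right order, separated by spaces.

cat hen pug

bee: root
dog: right child of bee (depth 1)
doe: left child of dog (depth 2)
ant: left child of bee (depth 1)
koi: right child of dog (depth 2)
pug: right child of koi (depth 3)
rat: right child of pug (depth 4)
hen: left child of koi (depth 3)
cat: left child of doe (depth 3)
gnu: left child of hen (depth 4)
cod: right child of cat (depth 4)
yak: right child of rat (depth 5)
bat: right child of ant (depth 2)
eel: left child of gnu (depth 5)
boa: left child of cat (depth 4)
ewe: right child of eel (depth 6)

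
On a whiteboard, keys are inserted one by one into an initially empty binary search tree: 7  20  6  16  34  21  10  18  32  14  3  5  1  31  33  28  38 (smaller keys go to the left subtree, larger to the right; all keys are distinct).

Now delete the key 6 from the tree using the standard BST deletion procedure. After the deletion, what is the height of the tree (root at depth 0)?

7: root
20: right child of 7 (depth 1)
6: left child of 7 (depth 1)
16: left child of 20 (depth 2)
34: right child of 20 (depth 2)
21: left child of 34 (depth 3)
10: left child of 16 (depth 3)
18: right child of 16 (depth 3)
32: right child of 21 (depth 4)
14: right child of 10 (depth 4)
3: left child of 6 (depth 2)
5: right child of 3 (depth 3)
1: left child of 3 (depth 3)
31: left child of 32 (depth 5)
33: right child of 32 (depth 5)
28: left child of 31 (depth 6)
38: right child of 34 (depth 3)

Delete 6 (at most one child — splice it out).
After deletion, deepest node is 28 at depth 6.

6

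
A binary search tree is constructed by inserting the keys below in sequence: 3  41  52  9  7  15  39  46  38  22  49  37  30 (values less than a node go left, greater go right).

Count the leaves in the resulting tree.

Insert 3: tree is empty, so 3 becomes the root.
Insert 41: 41 > 3 → go right. Place as right child of 3.
Insert 52: 52 > 3 → go right; 52 > 41 → go right. Place as right child of 41.
Insert 9: 9 > 3 → go right; 9 < 41 → go left. Place as left child of 41.
Insert 7: 7 > 3 → go right; 7 < 41 → go left; 7 < 9 → go left. Place as left child of 9.
Insert 15: 15 > 3 → go right; 15 < 41 → go left; 15 > 9 → go right. Place as right child of 9.
Insert 39: 39 > 3 → go right; 39 < 41 → go left; 39 > 9 → go right; 39 > 15 → go right. Place as right child of 15.
Insert 46: 46 > 3 → go right; 46 > 41 → go right; 46 < 52 → go left. Place as left child of 52.
Insert 38: 38 > 3 → go right; 38 < 41 → go left; 38 > 9 → go right; 38 > 15 → go right; 38 < 39 → go left. Place as left child of 39.
Insert 22: 22 > 3 → go right; 22 < 41 → go left; 22 > 9 → go right; 22 > 15 → go right; 22 < 39 → go left; 22 < 38 → go left. Place as left child of 38.
Insert 49: 49 > 3 → go right; 49 > 41 → go right; 49 < 52 → go left; 49 > 46 → go right. Place as right child of 46.
Insert 37: 37 > 3 → go right; 37 < 41 → go left; 37 > 9 → go right; 37 > 15 → go right; 37 < 39 → go left; 37 < 38 → go left; 37 > 22 → go right. Place as right child of 22.
Insert 30: 30 > 3 → go right; 30 < 41 → go left; 30 > 9 → go right; 30 > 15 → go right; 30 < 39 → go left; 30 < 38 → go left; 30 > 22 → go right; 30 < 37 → go left. Place as left child of 37.

Leaves: 7, 30, 49 — 3 in total.

3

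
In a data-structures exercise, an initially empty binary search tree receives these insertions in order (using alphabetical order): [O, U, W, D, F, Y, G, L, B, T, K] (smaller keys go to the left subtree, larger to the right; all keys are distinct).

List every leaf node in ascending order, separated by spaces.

B K T Y

Insert O: tree is empty, so O becomes the root.
Insert U: U > O → go right. Place as right child of O.
Insert W: W > O → go right; W > U → go right. Place as right child of U.
Insert D: D < O → go left. Place as left child of O.
Insert F: F < O → go left; F > D → go right. Place as right child of D.
Insert Y: Y > O → go right; Y > U → go right; Y > W → go right. Place as right child of W.
Insert G: G < O → go left; G > D → go right; G > F → go right. Place as right child of F.
Insert L: L < O → go left; L > D → go right; L > F → go right; L > G → go right. Place as right child of G.
Insert B: B < O → go left; B < D → go left. Place as left child of D.
Insert T: T > O → go right; T < U → go left. Place as left child of U.
Insert K: K < O → go left; K > D → go right; K > F → go right; K > G → go right; K < L → go left. Place as left child of L.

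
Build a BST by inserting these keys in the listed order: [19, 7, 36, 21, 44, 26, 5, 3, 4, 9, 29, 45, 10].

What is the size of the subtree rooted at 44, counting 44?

Insert 19: tree is empty, so 19 becomes the root.
Insert 7: 7 < 19 → go left. Place as left child of 19.
Insert 36: 36 > 19 → go right. Place as right child of 19.
Insert 21: 21 > 19 → go right; 21 < 36 → go left. Place as left child of 36.
Insert 44: 44 > 19 → go right; 44 > 36 → go right. Place as right child of 36.
Insert 26: 26 > 19 → go right; 26 < 36 → go left; 26 > 21 → go right. Place as right child of 21.
Insert 5: 5 < 19 → go left; 5 < 7 → go left. Place as left child of 7.
Insert 3: 3 < 19 → go left; 3 < 7 → go left; 3 < 5 → go left. Place as left child of 5.
Insert 4: 4 < 19 → go left; 4 < 7 → go left; 4 < 5 → go left; 4 > 3 → go right. Place as right child of 3.
Insert 9: 9 < 19 → go left; 9 > 7 → go right. Place as right child of 7.
Insert 29: 29 > 19 → go right; 29 < 36 → go left; 29 > 21 → go right; 29 > 26 → go right. Place as right child of 26.
Insert 45: 45 > 19 → go right; 45 > 36 → go right; 45 > 44 → go right. Place as right child of 44.
Insert 10: 10 < 19 → go left; 10 > 7 → go right; 10 > 9 → go right. Place as right child of 9.

Subtree rooted at 44 contains: 44, 45 — 2 nodes.

2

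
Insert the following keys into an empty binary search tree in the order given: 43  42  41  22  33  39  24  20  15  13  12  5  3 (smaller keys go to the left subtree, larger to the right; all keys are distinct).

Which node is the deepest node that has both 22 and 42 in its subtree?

42

Insert 43: tree is empty, so 43 becomes the root.
Insert 42: 42 < 43 → go left. Place as left child of 43.
Insert 41: 41 < 43 → go left; 41 < 42 → go left. Place as left child of 42.
Insert 22: 22 < 43 → go left; 22 < 42 → go left; 22 < 41 → go left. Place as left child of 41.
Insert 33: 33 < 43 → go left; 33 < 42 → go left; 33 < 41 → go left; 33 > 22 → go right. Place as right child of 22.
Insert 39: 39 < 43 → go left; 39 < 42 → go left; 39 < 41 → go left; 39 > 22 → go right; 39 > 33 → go right. Place as right child of 33.
Insert 24: 24 < 43 → go left; 24 < 42 → go left; 24 < 41 → go left; 24 > 22 → go right; 24 < 33 → go left. Place as left child of 33.
Insert 20: 20 < 43 → go left; 20 < 42 → go left; 20 < 41 → go left; 20 < 22 → go left. Place as left child of 22.
Insert 15: 15 < 43 → go left; 15 < 42 → go left; 15 < 41 → go left; 15 < 22 → go left; 15 < 20 → go left. Place as left child of 20.
Insert 13: 13 < 43 → go left; 13 < 42 → go left; 13 < 41 → go left; 13 < 22 → go left; 13 < 20 → go left; 13 < 15 → go left. Place as left child of 15.
Insert 12: 12 < 43 → go left; 12 < 42 → go left; 12 < 41 → go left; 12 < 22 → go left; 12 < 20 → go left; 12 < 15 → go left; 12 < 13 → go left. Place as left child of 13.
Insert 5: 5 < 43 → go left; 5 < 42 → go left; 5 < 41 → go left; 5 < 22 → go left; 5 < 20 → go left; 5 < 15 → go left; 5 < 13 → go left; 5 < 12 → go left. Place as left child of 12.
Insert 3: 3 < 43 → go left; 3 < 42 → go left; 3 < 41 → go left; 3 < 22 → go left; 3 < 20 → go left; 3 < 15 → go left; 3 < 13 → go left; 3 < 12 → go left; 3 < 5 → go left. Place as left child of 5.

Path to 22: 43 → 42 → 41 → 22
Path to 42: 43 → 42
42 lies on both paths and is an ancestor of the other node.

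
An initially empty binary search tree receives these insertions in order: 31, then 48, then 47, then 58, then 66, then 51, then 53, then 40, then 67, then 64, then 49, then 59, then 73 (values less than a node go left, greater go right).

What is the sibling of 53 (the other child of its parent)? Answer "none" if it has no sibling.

Resulting structure (node: left, right):
  31: L=–, R=48
  48: L=47, R=58
  47: L=40, R=–
  58: L=51, R=66
  66: L=64, R=67
  51: L=49, R=53
  53: L=–, R=–
  40: L=–, R=–
  67: L=–, R=73
  64: L=59, R=–
  49: L=–, R=–
  59: L=–, R=–
  73: L=–, R=–

53's parent is 51; the other child of 51 is 49.

49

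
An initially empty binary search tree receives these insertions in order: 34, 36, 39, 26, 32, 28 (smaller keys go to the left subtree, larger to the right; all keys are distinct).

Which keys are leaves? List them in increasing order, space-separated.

34: root
36: right child of 34 (depth 1)
39: right child of 36 (depth 2)
26: left child of 34 (depth 1)
32: right child of 26 (depth 2)
28: left child of 32 (depth 3)

28 39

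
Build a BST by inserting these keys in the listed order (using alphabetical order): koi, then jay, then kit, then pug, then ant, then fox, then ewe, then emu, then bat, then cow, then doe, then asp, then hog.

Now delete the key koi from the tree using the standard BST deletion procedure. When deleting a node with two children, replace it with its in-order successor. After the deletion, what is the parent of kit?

Insert koi: tree is empty, so koi becomes the root.
Insert jay: jay < koi → go left. Place as left child of koi.
Insert kit: kit < koi → go left; kit > jay → go right. Place as right child of jay.
Insert pug: pug > koi → go right. Place as right child of koi.
Insert ant: ant < koi → go left; ant < jay → go left. Place as left child of jay.
Insert fox: fox < koi → go left; fox < jay → go left; fox > ant → go right. Place as right child of ant.
Insert ewe: ewe < koi → go left; ewe < jay → go left; ewe > ant → go right; ewe < fox → go left. Place as left child of fox.
Insert emu: emu < koi → go left; emu < jay → go left; emu > ant → go right; emu < fox → go left; emu < ewe → go left. Place as left child of ewe.
Insert bat: bat < koi → go left; bat < jay → go left; bat > ant → go right; bat < fox → go left; bat < ewe → go left; bat < emu → go left. Place as left child of emu.
Insert cow: cow < koi → go left; cow < jay → go left; cow > ant → go right; cow < fox → go left; cow < ewe → go left; cow < emu → go left; cow > bat → go right. Place as right child of bat.
Insert doe: doe < koi → go left; doe < jay → go left; doe > ant → go right; doe < fox → go left; doe < ewe → go left; doe < emu → go left; doe > bat → go right; doe > cow → go right. Place as right child of cow.
Insert asp: asp < koi → go left; asp < jay → go left; asp > ant → go right; asp < fox → go left; asp < ewe → go left; asp < emu → go left; asp < bat → go left. Place as left child of bat.
Insert hog: hog < koi → go left; hog < jay → go left; hog > ant → go right; hog > fox → go right. Place as right child of fox.

Delete koi (two children — replace with in-order successor).
After deletion, kit's parent is jay.

jay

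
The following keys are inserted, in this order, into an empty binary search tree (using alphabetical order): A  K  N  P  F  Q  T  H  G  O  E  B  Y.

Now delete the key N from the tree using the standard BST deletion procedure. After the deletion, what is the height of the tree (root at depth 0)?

5

A: root
K: right child of A (depth 1)
N: right child of K (depth 2)
P: right child of N (depth 3)
F: left child of K (depth 2)
Q: right child of P (depth 4)
T: right child of Q (depth 5)
H: right child of F (depth 3)
G: left child of H (depth 4)
O: left child of P (depth 4)
E: left child of F (depth 3)
B: left child of E (depth 4)
Y: right child of T (depth 6)

Delete N (at most one child — splice it out).
After deletion, deepest node is Y at depth 5.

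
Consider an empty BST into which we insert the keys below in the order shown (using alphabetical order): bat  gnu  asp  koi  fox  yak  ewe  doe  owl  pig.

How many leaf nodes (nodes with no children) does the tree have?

Insert bat: tree is empty, so bat becomes the root.
Insert gnu: gnu > bat → go right. Place as right child of bat.
Insert asp: asp < bat → go left. Place as left child of bat.
Insert koi: koi > bat → go right; koi > gnu → go right. Place as right child of gnu.
Insert fox: fox > bat → go right; fox < gnu → go left. Place as left child of gnu.
Insert yak: yak > bat → go right; yak > gnu → go right; yak > koi → go right. Place as right child of koi.
Insert ewe: ewe > bat → go right; ewe < gnu → go left; ewe < fox → go left. Place as left child of fox.
Insert doe: doe > bat → go right; doe < gnu → go left; doe < fox → go left; doe < ewe → go left. Place as left child of ewe.
Insert owl: owl > bat → go right; owl > gnu → go right; owl > koi → go right; owl < yak → go left. Place as left child of yak.
Insert pig: pig > bat → go right; pig > gnu → go right; pig > koi → go right; pig < yak → go left; pig > owl → go right. Place as right child of owl.

Leaves: asp, doe, pig — 3 in total.

3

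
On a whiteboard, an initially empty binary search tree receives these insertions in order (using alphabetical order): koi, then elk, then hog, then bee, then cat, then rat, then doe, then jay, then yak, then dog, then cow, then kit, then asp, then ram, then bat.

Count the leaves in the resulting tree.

6

koi: root
elk: left child of koi (depth 1)
hog: right child of elk (depth 2)
bee: left child of elk (depth 2)
cat: right child of bee (depth 3)
rat: right child of koi (depth 1)
doe: right child of cat (depth 4)
jay: right child of hog (depth 3)
yak: right child of rat (depth 2)
dog: right child of doe (depth 5)
cow: left child of doe (depth 5)
kit: right child of jay (depth 4)
asp: left child of bee (depth 3)
ram: left child of rat (depth 2)
bat: right child of asp (depth 4)

Leaves: bat, cow, dog, kit, ram, yak — 6 in total.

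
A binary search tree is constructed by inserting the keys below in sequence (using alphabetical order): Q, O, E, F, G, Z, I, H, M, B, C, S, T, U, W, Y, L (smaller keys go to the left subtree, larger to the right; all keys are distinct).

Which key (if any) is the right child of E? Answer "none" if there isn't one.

Resulting structure (node: left, right):
  Q: L=O, R=Z
  O: L=E, R=–
  E: L=B, R=F
  F: L=–, R=G
  G: L=–, R=I
  Z: L=S, R=–
  I: L=H, R=M
  H: L=–, R=–
  M: L=L, R=–
  B: L=–, R=C
  C: L=–, R=–
  S: L=–, R=T
  T: L=–, R=U
  U: L=–, R=W
  W: L=–, R=Y
  Y: L=–, R=–
  L: L=–, R=–

F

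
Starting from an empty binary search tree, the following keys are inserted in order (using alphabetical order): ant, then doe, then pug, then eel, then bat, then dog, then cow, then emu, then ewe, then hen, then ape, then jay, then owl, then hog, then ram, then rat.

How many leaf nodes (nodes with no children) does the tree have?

6

ant: root
doe: right child of ant (depth 1)
pug: right child of doe (depth 2)
eel: left child of pug (depth 3)
bat: left child of doe (depth 2)
dog: left child of eel (depth 4)
cow: right child of bat (depth 3)
emu: right child of eel (depth 4)
ewe: right child of emu (depth 5)
hen: right child of ewe (depth 6)
ape: left child of bat (depth 3)
jay: right child of hen (depth 7)
owl: right child of jay (depth 8)
hog: left child of jay (depth 8)
ram: right child of pug (depth 3)
rat: right child of ram (depth 4)

Leaves: ape, cow, dog, hog, owl, rat — 6 in total.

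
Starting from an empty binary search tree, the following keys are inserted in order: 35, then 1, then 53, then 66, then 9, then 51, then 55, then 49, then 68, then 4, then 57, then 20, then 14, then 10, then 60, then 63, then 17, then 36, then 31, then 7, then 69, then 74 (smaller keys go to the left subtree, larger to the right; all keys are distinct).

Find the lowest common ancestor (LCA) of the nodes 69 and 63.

66

35: root
1: left child of 35 (depth 1)
53: right child of 35 (depth 1)
66: right child of 53 (depth 2)
9: right child of 1 (depth 2)
51: left child of 53 (depth 2)
55: left child of 66 (depth 3)
49: left child of 51 (depth 3)
68: right child of 66 (depth 3)
4: left child of 9 (depth 3)
57: right child of 55 (depth 4)
20: right child of 9 (depth 3)
14: left child of 20 (depth 4)
10: left child of 14 (depth 5)
60: right child of 57 (depth 5)
63: right child of 60 (depth 6)
17: right child of 14 (depth 5)
36: left child of 49 (depth 4)
31: right child of 20 (depth 4)
7: right child of 4 (depth 4)
69: right child of 68 (depth 4)
74: right child of 69 (depth 5)

Path to 69: 35 → 53 → 66 → 68 → 69
Path to 63: 35 → 53 → 66 → 55 → 57 → 60 → 63
The paths share a prefix ending at 66, then split left and right.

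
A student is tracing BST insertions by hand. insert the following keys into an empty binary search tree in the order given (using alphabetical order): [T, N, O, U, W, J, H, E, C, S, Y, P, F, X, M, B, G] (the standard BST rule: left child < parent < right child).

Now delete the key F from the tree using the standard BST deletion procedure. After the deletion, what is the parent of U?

T

T: root
N: left child of T (depth 1)
O: right child of N (depth 2)
U: right child of T (depth 1)
W: right child of U (depth 2)
J: left child of N (depth 2)
H: left child of J (depth 3)
E: left child of H (depth 4)
C: left child of E (depth 5)
S: right child of O (depth 3)
Y: right child of W (depth 3)
P: left child of S (depth 4)
F: right child of E (depth 5)
X: left child of Y (depth 4)
M: right child of J (depth 3)
B: left child of C (depth 6)
G: right child of F (depth 6)

Delete F (at most one child — splice it out).
After deletion, U's parent is T.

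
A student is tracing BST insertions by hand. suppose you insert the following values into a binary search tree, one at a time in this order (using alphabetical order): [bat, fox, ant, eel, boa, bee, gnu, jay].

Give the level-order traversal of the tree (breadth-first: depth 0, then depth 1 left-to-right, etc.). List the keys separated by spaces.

bat ant fox eel gnu boa jay bee

Insert bat: tree is empty, so bat becomes the root.
Insert fox: fox > bat → go right. Place as right child of bat.
Insert ant: ant < bat → go left. Place as left child of bat.
Insert eel: eel > bat → go right; eel < fox → go left. Place as left child of fox.
Insert boa: boa > bat → go right; boa < fox → go left; boa < eel → go left. Place as left child of eel.
Insert bee: bee > bat → go right; bee < fox → go left; bee < eel → go left; bee < boa → go left. Place as left child of boa.
Insert gnu: gnu > bat → go right; gnu > fox → go right. Place as right child of fox.
Insert jay: jay > bat → go right; jay > fox → go right; jay > gnu → go right. Place as right child of gnu.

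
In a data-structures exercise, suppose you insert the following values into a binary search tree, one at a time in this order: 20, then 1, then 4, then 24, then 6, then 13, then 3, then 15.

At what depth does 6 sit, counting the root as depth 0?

3

Resulting structure (node: left, right):
  20: L=1, R=24
  1: L=–, R=4
  4: L=3, R=6
  24: L=–, R=–
  6: L=–, R=13
  13: L=–, R=15
  3: L=–, R=–
  15: L=–, R=–

Path to 6: 20 → 1 → 4 → 6, which is 3 edges.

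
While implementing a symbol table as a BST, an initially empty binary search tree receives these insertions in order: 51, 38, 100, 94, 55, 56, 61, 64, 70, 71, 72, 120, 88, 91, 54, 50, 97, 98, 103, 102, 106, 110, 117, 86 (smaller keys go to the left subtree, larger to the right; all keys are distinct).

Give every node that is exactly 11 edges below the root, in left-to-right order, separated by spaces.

Insert 51: tree is empty, so 51 becomes the root.
Insert 38: 38 < 51 → go left. Place as left child of 51.
Insert 100: 100 > 51 → go right. Place as right child of 51.
Insert 94: 94 > 51 → go right; 94 < 100 → go left. Place as left child of 100.
Insert 55: 55 > 51 → go right; 55 < 100 → go left; 55 < 94 → go left. Place as left child of 94.
Insert 56: 56 > 51 → go right; 56 < 100 → go left; 56 < 94 → go left; 56 > 55 → go right. Place as right child of 55.
Insert 61: 61 > 51 → go right; 61 < 100 → go left; 61 < 94 → go left; 61 > 55 → go right; 61 > 56 → go right. Place as right child of 56.
Insert 64: 64 > 51 → go right; 64 < 100 → go left; 64 < 94 → go left; 64 > 55 → go right; 64 > 56 → go right; 64 > 61 → go right. Place as right child of 61.
Insert 70: 70 > 51 → go right; 70 < 100 → go left; 70 < 94 → go left; 70 > 55 → go right; 70 > 56 → go right; 70 > 61 → go right; 70 > 64 → go right. Place as right child of 64.
Insert 71: 71 > 51 → go right; 71 < 100 → go left; 71 < 94 → go left; 71 > 55 → go right; 71 > 56 → go right; 71 > 61 → go right; 71 > 64 → go right; 71 > 70 → go right. Place as right child of 70.
Insert 72: 72 > 51 → go right; 72 < 100 → go left; 72 < 94 → go left; 72 > 55 → go right; 72 > 56 → go right; 72 > 61 → go right; 72 > 64 → go right; 72 > 70 → go right; 72 > 71 → go right. Place as right child of 71.
Insert 120: 120 > 51 → go right; 120 > 100 → go right. Place as right child of 100.
Insert 88: 88 > 51 → go right; 88 < 100 → go left; 88 < 94 → go left; 88 > 55 → go right; 88 > 56 → go right; 88 > 61 → go right; 88 > 64 → go right; 88 > 70 → go right; 88 > 71 → go right; 88 > 72 → go right. Place as right child of 72.
Insert 91: 91 > 51 → go right; 91 < 100 → go left; 91 < 94 → go left; 91 > 55 → go right; 91 > 56 → go right; 91 > 61 → go right; 91 > 64 → go right; 91 > 70 → go right; 91 > 71 → go right; 91 > 72 → go right; 91 > 88 → go right. Place as right child of 88.
Insert 54: 54 > 51 → go right; 54 < 100 → go left; 54 < 94 → go left; 54 < 55 → go left. Place as left child of 55.
Insert 50: 50 < 51 → go left; 50 > 38 → go right. Place as right child of 38.
Insert 97: 97 > 51 → go right; 97 < 100 → go left; 97 > 94 → go right. Place as right child of 94.
Insert 98: 98 > 51 → go right; 98 < 100 → go left; 98 > 94 → go right; 98 > 97 → go right. Place as right child of 97.
Insert 103: 103 > 51 → go right; 103 > 100 → go right; 103 < 120 → go left. Place as left child of 120.
Insert 102: 102 > 51 → go right; 102 > 100 → go right; 102 < 120 → go left; 102 < 103 → go left. Place as left child of 103.
Insert 106: 106 > 51 → go right; 106 > 100 → go right; 106 < 120 → go left; 106 > 103 → go right. Place as right child of 103.
Insert 110: 110 > 51 → go right; 110 > 100 → go right; 110 < 120 → go left; 110 > 103 → go right; 110 > 106 → go right. Place as right child of 106.
Insert 117: 117 > 51 → go right; 117 > 100 → go right; 117 < 120 → go left; 117 > 103 → go right; 117 > 106 → go right; 117 > 110 → go right. Place as right child of 110.
Insert 86: 86 > 51 → go right; 86 < 100 → go left; 86 < 94 → go left; 86 > 55 → go right; 86 > 56 → go right; 86 > 61 → go right; 86 > 64 → go right; 86 > 70 → go right; 86 > 71 → go right; 86 > 72 → go right; 86 < 88 → go left. Place as left child of 88.

86 91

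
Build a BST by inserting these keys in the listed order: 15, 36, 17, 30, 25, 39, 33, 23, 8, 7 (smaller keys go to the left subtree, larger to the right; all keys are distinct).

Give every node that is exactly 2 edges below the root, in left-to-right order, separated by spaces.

Insert 15: tree is empty, so 15 becomes the root.
Insert 36: 36 > 15 → go right. Place as right child of 15.
Insert 17: 17 > 15 → go right; 17 < 36 → go left. Place as left child of 36.
Insert 30: 30 > 15 → go right; 30 < 36 → go left; 30 > 17 → go right. Place as right child of 17.
Insert 25: 25 > 15 → go right; 25 < 36 → go left; 25 > 17 → go right; 25 < 30 → go left. Place as left child of 30.
Insert 39: 39 > 15 → go right; 39 > 36 → go right. Place as right child of 36.
Insert 33: 33 > 15 → go right; 33 < 36 → go left; 33 > 17 → go right; 33 > 30 → go right. Place as right child of 30.
Insert 23: 23 > 15 → go right; 23 < 36 → go left; 23 > 17 → go right; 23 < 30 → go left; 23 < 25 → go left. Place as left child of 25.
Insert 8: 8 < 15 → go left. Place as left child of 15.
Insert 7: 7 < 15 → go left; 7 < 8 → go left. Place as left child of 8.

7 17 39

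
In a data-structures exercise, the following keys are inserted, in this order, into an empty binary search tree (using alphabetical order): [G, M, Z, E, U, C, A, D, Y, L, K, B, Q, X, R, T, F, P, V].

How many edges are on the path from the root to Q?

4

Insert G: tree is empty, so G becomes the root.
Insert M: M > G → go right. Place as right child of G.
Insert Z: Z > G → go right; Z > M → go right. Place as right child of M.
Insert E: E < G → go left. Place as left child of G.
Insert U: U > G → go right; U > M → go right; U < Z → go left. Place as left child of Z.
Insert C: C < G → go left; C < E → go left. Place as left child of E.
Insert A: A < G → go left; A < E → go left; A < C → go left. Place as left child of C.
Insert D: D < G → go left; D < E → go left; D > C → go right. Place as right child of C.
Insert Y: Y > G → go right; Y > M → go right; Y < Z → go left; Y > U → go right. Place as right child of U.
Insert L: L > G → go right; L < M → go left. Place as left child of M.
Insert K: K > G → go right; K < M → go left; K < L → go left. Place as left child of L.
Insert B: B < G → go left; B < E → go left; B < C → go left; B > A → go right. Place as right child of A.
Insert Q: Q > G → go right; Q > M → go right; Q < Z → go left; Q < U → go left. Place as left child of U.
Insert X: X > G → go right; X > M → go right; X < Z → go left; X > U → go right; X < Y → go left. Place as left child of Y.
Insert R: R > G → go right; R > M → go right; R < Z → go left; R < U → go left; R > Q → go right. Place as right child of Q.
Insert T: T > G → go right; T > M → go right; T < Z → go left; T < U → go left; T > Q → go right; T > R → go right. Place as right child of R.
Insert F: F < G → go left; F > E → go right. Place as right child of E.
Insert P: P > G → go right; P > M → go right; P < Z → go left; P < U → go left; P < Q → go left. Place as left child of Q.
Insert V: V > G → go right; V > M → go right; V < Z → go left; V > U → go right; V < Y → go left; V < X → go left. Place as left child of X.

Path to Q: G → M → Z → U → Q, which is 4 edges.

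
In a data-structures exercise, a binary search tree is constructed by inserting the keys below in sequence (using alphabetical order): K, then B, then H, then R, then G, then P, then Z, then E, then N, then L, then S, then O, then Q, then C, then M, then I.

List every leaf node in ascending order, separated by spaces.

Resulting structure (node: left, right):
  K: L=B, R=R
  B: L=–, R=H
  H: L=G, R=I
  R: L=P, R=Z
  G: L=E, R=–
  P: L=N, R=Q
  Z: L=S, R=–
  E: L=C, R=–
  N: L=L, R=O
  L: L=–, R=M
  S: L=–, R=–
  O: L=–, R=–
  Q: L=–, R=–
  C: L=–, R=–
  M: L=–, R=–
  I: L=–, R=–

C I M O Q S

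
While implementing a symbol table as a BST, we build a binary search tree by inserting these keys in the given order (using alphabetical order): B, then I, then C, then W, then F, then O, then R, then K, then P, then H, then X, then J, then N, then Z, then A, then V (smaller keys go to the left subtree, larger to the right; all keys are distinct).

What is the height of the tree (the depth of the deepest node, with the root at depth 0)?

Insert B: tree is empty, so B becomes the root.
Insert I: I > B → go right. Place as right child of B.
Insert C: C > B → go right; C < I → go left. Place as left child of I.
Insert W: W > B → go right; W > I → go right. Place as right child of I.
Insert F: F > B → go right; F < I → go left; F > C → go right. Place as right child of C.
Insert O: O > B → go right; O > I → go right; O < W → go left. Place as left child of W.
Insert R: R > B → go right; R > I → go right; R < W → go left; R > O → go right. Place as right child of O.
Insert K: K > B → go right; K > I → go right; K < W → go left; K < O → go left. Place as left child of O.
Insert P: P > B → go right; P > I → go right; P < W → go left; P > O → go right; P < R → go left. Place as left child of R.
Insert H: H > B → go right; H < I → go left; H > C → go right; H > F → go right. Place as right child of F.
Insert X: X > B → go right; X > I → go right; X > W → go right. Place as right child of W.
Insert J: J > B → go right; J > I → go right; J < W → go left; J < O → go left; J < K → go left. Place as left child of K.
Insert N: N > B → go right; N > I → go right; N < W → go left; N < O → go left; N > K → go right. Place as right child of K.
Insert Z: Z > B → go right; Z > I → go right; Z > W → go right; Z > X → go right. Place as right child of X.
Insert A: A < B → go left. Place as left child of B.
Insert V: V > B → go right; V > I → go right; V < W → go left; V > O → go right; V > R → go right. Place as right child of R.

The deepest node is P at depth 5.

5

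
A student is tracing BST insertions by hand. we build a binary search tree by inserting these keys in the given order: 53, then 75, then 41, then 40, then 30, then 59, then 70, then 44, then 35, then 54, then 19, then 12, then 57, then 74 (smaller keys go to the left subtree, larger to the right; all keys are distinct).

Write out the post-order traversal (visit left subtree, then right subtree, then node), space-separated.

12 19 35 30 40 44 41 57 54 74 70 59 75 53

53: root
75: right child of 53 (depth 1)
41: left child of 53 (depth 1)
40: left child of 41 (depth 2)
30: left child of 40 (depth 3)
59: left child of 75 (depth 2)
70: right child of 59 (depth 3)
44: right child of 41 (depth 2)
35: right child of 30 (depth 4)
54: left child of 59 (depth 3)
19: left child of 30 (depth 4)
12: left child of 19 (depth 5)
57: right child of 54 (depth 4)
74: right child of 70 (depth 4)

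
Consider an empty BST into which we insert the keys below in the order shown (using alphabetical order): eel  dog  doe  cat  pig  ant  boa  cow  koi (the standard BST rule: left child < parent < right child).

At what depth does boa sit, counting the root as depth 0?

eel: root
dog: left child of eel (depth 1)
doe: left child of dog (depth 2)
cat: left child of doe (depth 3)
pig: right child of eel (depth 1)
ant: left child of cat (depth 4)
boa: right child of ant (depth 5)
cow: right child of cat (depth 4)
koi: left child of pig (depth 2)

Path to boa: eel → dog → doe → cat → ant → boa, which is 5 edges.

5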